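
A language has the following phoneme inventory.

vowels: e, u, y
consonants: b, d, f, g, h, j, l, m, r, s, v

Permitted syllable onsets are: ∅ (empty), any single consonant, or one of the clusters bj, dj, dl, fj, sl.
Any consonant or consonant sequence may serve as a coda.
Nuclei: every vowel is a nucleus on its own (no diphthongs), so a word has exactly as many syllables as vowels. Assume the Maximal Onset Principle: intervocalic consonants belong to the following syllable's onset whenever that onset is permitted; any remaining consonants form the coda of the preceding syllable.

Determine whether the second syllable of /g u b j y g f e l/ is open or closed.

Vowels present: u, y, e; each is a nucleus, giving 3 syllables.
σ1/σ2 boundary: /bj/ — entire cluster is a permitted onset → onset /bj/, coda ∅.
σ2/σ3 boundary: cluster /gf/ — the longest permitted-onset suffix is /f/; onset = /f/, preceding coda = /g/.
Result: gu.bjyg.fel.
Syllable 2 is /bjyg/ with coda /g/, so it is closed.

closed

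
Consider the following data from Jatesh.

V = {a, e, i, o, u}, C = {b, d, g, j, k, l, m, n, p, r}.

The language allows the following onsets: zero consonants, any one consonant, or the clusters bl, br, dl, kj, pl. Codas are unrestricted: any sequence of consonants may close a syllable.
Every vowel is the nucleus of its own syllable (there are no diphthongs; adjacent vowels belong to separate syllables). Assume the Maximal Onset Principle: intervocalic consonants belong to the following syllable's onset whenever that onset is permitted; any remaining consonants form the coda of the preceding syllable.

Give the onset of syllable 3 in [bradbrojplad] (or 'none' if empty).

pl

Nuclei (vowels): a, o, a → 3 syllables.
Between /a/ (V1) and /o/ (V2): cluster /dbr/ — the longest permitted-onset suffix is /br/; onset = /br/, preceding coda = /d/.
Between /o/ (V2) and /a/ (V3): /jpl/; trying suffixes from longest down, /pl/ is the first permitted one, so coda /j/ | onset /pl/.
Syllabification: brad.broj.plad.
Syllable 3 is /plad/: onset /pl/, nucleus /a/, coda /d/.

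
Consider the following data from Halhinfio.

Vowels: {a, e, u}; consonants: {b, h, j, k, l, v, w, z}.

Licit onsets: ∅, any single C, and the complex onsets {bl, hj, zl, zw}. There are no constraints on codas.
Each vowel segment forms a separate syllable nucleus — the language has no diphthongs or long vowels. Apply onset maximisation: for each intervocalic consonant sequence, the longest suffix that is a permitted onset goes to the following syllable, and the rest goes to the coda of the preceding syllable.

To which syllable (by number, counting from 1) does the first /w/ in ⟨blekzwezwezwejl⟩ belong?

2

Vowels present: e, e, e, e; each is a nucleus, giving 4 syllables.
Between /e/ (V1) and /e/ (V2): /kzw/ splits as /k/ + /zw/ (/zw/ is the longest suffix that is a licit onset).
Between /e/ (V2) and /e/ (V3): cluster /zw/ — /zw/ is itself a permitted onset, so the whole cluster goes right; preceding coda = ∅.
Between /e/ (V3) and /e/ (V4): /zw/ — entire cluster is a permitted onset → onset /zw/, coda ∅.
Syllabification: blek.zwe.zwe.zwejl.
The first /w/ is in the onset of syllable 2 (/zwe/).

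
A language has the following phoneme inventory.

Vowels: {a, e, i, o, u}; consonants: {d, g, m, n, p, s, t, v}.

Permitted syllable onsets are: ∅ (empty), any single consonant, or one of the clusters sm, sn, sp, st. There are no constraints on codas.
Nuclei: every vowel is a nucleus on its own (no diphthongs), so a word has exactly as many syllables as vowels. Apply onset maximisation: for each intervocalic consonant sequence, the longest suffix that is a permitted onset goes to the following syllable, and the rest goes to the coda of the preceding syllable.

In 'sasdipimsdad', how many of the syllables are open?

Vowels present: a, i, i, a; each is a nucleus, giving 4 syllables.
Between /a/ (V1) and /i/ (V2): cluster /sd/ — the longest permitted-onset suffix is /d/; onset = /d/, preceding coda = /s/.
Between /i/ (V2) and /i/ (V3): /p/ is a single consonant, so it becomes the next onset.
Between /i/ (V3) and /a/ (V4): cluster /msd/ — the longest permitted-onset suffix is /d/; onset = /d/, preceding coda = /ms/.
Putting it together: sas.di.pims.dad.
Classifying each syllable: /sas/ (closed), /di/ (open), /pims/ (closed), /dad/ (closed).
Open syllables: 1.

1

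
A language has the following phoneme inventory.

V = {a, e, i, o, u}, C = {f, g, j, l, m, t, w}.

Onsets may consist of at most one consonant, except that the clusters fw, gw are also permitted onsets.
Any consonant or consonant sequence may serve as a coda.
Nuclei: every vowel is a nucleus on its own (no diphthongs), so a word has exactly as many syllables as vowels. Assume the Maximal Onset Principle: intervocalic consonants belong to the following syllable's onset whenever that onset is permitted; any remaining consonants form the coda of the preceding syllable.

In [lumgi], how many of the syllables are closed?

Nuclei (vowels): u, i → 2 syllables.
Between /u/ (V1) and /i/ (V2): /mg/ splits as /m/ + /g/ (/g/ is the longest suffix that is a licit onset).
Putting it together: lum.gi.
Classifying each syllable: /lum/ (closed), /gi/ (open).
Closed syllables: 1.

1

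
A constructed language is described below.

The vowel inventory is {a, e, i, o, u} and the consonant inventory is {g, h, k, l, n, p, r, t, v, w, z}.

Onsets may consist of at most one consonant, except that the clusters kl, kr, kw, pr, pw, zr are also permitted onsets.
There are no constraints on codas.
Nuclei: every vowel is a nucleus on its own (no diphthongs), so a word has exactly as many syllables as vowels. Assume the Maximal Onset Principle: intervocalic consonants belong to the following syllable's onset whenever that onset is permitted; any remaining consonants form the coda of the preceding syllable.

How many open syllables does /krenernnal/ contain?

1

The vowels are e, e, a — 3 nuclei, so 3 syllables.
Between /e/ (V1) and /e/ (V2): /n/ → onset of the next syllable (single consonants are always licit onsets).
Between /e/ (V2) and /a/ (V3): /rnn/ splits as /rn/ + /n/ (/n/ is the longest suffix that is a licit onset).
Syllabification: kre.nern.nal.
Classifying each syllable: /kre/ (open), /nern/ (closed), /nal/ (closed).
Open syllables: 1.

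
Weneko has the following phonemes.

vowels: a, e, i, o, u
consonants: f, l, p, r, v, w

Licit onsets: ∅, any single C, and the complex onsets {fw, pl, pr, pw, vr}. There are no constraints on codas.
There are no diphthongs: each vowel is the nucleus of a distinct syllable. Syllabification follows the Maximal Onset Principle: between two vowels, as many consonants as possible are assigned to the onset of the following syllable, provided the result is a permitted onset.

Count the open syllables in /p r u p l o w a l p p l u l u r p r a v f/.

3

Vowels present: u, o, a, u, u, a; each is a nucleus, giving 6 syllables.
V1 /u/ – V2 /o/: /pl/ — entire cluster is a permitted onset → onset /pl/, coda ∅.
V2 /o/ – V3 /a/: just /w/ — single C goes to the following onset.
V3 /a/ – V4 /u/: /lppl/; trying suffixes from longest down, /pl/ is the first permitted one, so coda /lp/ | onset /pl/.
V4 /u/ – V5 /u/: /l/ → onset of the next syllable (single consonants are always licit onsets).
V5 /u/ – V6 /a/: /rpr/ — longest licit onset from the right is /pr/, leaving /r/ as coda.
Putting it together: pru.plo.walp.plu.lur.pravf.
Classifying each syllable: /pru/ (open), /plo/ (open), /walp/ (closed), /plu/ (open), /lur/ (closed), /pravf/ (closed).
Open syllables: 3.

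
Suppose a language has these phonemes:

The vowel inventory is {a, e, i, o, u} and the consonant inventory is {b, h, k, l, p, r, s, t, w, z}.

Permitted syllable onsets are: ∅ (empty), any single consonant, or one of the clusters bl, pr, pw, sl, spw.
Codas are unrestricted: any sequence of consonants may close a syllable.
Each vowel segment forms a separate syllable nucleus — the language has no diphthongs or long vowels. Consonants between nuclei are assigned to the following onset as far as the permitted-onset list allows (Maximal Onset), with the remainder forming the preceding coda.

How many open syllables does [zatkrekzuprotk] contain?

1

Vowels present: a, e, u, o; each is a nucleus, giving 4 syllables.
Between /a/ (V1) and /e/ (V2): cluster /tkr/ — the longest permitted-onset suffix is /r/; onset = /r/, preceding coda = /tk/.
Between /e/ (V2) and /u/ (V3): cluster /kz/ — the longest permitted-onset suffix is /z/; onset = /z/, preceding coda = /k/.
Between /u/ (V3) and /o/ (V4): cluster /pr/ — /pr/ is itself a permitted onset, so the whole cluster goes right; preceding coda = ∅.
Syllabification: zatk.rek.zu.protk.
Classifying each syllable: /zatk/ (closed), /rek/ (closed), /zu/ (open), /protk/ (closed).
Open syllables: 1.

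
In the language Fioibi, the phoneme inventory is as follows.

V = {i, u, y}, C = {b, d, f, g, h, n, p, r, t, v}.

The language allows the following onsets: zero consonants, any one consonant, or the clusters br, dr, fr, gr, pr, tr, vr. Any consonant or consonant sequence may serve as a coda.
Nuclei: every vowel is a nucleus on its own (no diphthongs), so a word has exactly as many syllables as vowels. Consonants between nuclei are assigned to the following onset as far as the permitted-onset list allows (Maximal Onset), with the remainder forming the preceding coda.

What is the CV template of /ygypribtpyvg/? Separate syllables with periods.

V.CV.CCVCC.CVCC

The vowels are y, y, i, y — 4 nuclei, so 4 syllables.
Between /y/ (V1) and /y/ (V2): /g/ → onset of the next syllable (single consonants are always licit onsets).
Between /y/ (V2) and /i/ (V3): /pr/ is a licit onset in full, so it all attaches to the next syllable.
Between /i/ (V3) and /y/ (V4): cluster /btp/ — the longest permitted-onset suffix is /p/; onset = /p/, preceding coda = /bt/.
So the parse is y.gy.pribt.pyvg.
Mapping each syllable to C/V: /y/ → V, /gy/ → CV, /pribt/ → CCVCC, /pyvg/ → CVCC.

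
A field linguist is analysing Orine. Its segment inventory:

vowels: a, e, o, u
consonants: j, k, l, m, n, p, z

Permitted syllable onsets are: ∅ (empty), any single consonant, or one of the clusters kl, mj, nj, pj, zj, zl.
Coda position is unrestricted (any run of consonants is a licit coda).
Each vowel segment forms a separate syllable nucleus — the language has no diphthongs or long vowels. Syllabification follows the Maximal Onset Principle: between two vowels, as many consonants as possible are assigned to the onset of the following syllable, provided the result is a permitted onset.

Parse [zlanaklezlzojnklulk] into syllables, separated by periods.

Nuclei (vowels): a, a, e, o, u → 5 syllables.
Between /a/ (V1) and /a/ (V2): /n/ is a single consonant, so it becomes the next onset.
Between /a/ (V2) and /e/ (V3): /kl/ is a licit onset in full, so it all attaches to the next syllable.
Between /e/ (V3) and /o/ (V4): cluster /zlz/ — the longest permitted-onset suffix is /z/; onset = /z/, preceding coda = /zl/.
Between /o/ (V4) and /u/ (V5): /jnkl/; trying suffixes from longest down, /kl/ is the first permitted one, so coda /jn/ | onset /kl/.

zla.na.klezl.zojn.klulk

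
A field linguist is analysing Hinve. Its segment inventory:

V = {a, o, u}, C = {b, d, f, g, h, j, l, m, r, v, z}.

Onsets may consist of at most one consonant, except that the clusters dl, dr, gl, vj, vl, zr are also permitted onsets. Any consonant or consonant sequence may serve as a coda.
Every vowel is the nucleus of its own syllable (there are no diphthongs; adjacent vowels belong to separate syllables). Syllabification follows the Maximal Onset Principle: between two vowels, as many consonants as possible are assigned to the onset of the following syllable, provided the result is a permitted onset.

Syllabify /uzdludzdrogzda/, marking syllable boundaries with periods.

Nuclei (vowels): u, u, o, a → 4 syllables.
/u…u/ gap (V1→V2): /zdl/ splits as /z/ + /dl/ (/dl/ is the longest suffix that is a licit onset).
/u…o/ gap (V2→V3): /dzdr/ — longest licit onset from the right is /dr/, leaving /dz/ as coda.
/o…a/ gap (V3→V4): /gzd/; trying suffixes from longest down, /d/ is the first permitted one, so coda /gz/ | onset /d/.

uz.dludz.drogz.da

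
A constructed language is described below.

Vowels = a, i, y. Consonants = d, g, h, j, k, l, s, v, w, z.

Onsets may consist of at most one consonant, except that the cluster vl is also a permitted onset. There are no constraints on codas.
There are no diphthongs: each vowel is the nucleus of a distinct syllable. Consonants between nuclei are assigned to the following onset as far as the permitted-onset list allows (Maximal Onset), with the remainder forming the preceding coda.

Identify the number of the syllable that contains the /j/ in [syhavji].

The vowels are y, a, i — 3 nuclei, so 3 syllables.
/y…a/ gap (V1→V2): /h/ is a single consonant, so it becomes the next onset.
/a…i/ gap (V2→V3): /vj/; trying suffixes from longest down, /j/ is the first permitted one, so coda /v/ | onset /j/.
Result: sy.hav.ji.
The /j/ is in the onset of syllable 3 (/ji/).

3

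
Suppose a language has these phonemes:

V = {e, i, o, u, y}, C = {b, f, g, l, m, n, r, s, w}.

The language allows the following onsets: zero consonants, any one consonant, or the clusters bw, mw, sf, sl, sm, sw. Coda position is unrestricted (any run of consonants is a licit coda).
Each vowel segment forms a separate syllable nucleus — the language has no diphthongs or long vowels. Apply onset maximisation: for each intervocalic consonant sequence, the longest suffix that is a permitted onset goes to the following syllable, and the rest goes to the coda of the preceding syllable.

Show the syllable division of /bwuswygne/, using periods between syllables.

bwu.swyg.ne

Nuclei (vowels): u, y, e → 3 syllables.
Between /u/ (V1) and /y/ (V2): /sw/ is a licit onset in full, so it all attaches to the next syllable.
Between /y/ (V2) and /e/ (V3): /gn/ — longest licit onset from the right is /n/, leaving /g/ as coda.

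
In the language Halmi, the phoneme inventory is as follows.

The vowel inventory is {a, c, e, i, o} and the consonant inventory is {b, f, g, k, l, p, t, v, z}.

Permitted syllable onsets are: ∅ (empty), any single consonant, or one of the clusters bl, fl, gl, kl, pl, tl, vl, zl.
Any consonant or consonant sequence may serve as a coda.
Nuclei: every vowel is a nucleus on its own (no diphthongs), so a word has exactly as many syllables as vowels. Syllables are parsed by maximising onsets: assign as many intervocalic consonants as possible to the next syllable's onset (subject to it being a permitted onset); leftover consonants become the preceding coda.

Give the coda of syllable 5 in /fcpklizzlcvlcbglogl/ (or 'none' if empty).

Vowels present: c, i, c, c, o; each is a nucleus, giving 5 syllables.
Between /c/ (V1) and /i/ (V2): cluster /pkl/ — the longest permitted-onset suffix is /kl/; onset = /kl/, preceding coda = /p/.
Between /i/ (V2) and /c/ (V3): /zzl/ splits as /z/ + /zl/ (/zl/ is the longest suffix that is a licit onset).
Between /c/ (V3) and /c/ (V4): /vl/ is a licit onset in full, so it all attaches to the next syllable.
Between /c/ (V4) and /o/ (V5): cluster /bgl/ — the longest permitted-onset suffix is /gl/; onset = /gl/, preceding coda = /b/.
So the parse is fcp.kliz.zlc.vlcb.glogl.
Syllable 5 is /glogl/: onset /gl/, nucleus /o/, coda /gl/.

gl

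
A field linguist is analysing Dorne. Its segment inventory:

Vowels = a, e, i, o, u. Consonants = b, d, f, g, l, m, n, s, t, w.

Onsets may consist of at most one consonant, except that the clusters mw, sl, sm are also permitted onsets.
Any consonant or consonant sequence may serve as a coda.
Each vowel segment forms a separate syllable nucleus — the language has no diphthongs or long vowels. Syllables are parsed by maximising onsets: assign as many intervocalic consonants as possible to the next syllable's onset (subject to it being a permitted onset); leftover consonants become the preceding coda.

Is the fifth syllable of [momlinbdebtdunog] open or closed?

The vowels are o, i, e, u, o — 5 nuclei, so 5 syllables.
V1 /o/ – V2 /i/: /ml/ splits as /m/ + /l/ (/l/ is the longest suffix that is a licit onset).
V2 /i/ – V3 /e/: /nbd/; trying suffixes from longest down, /d/ is the first permitted one, so coda /nb/ | onset /d/.
V3 /e/ – V4 /u/: cluster /btd/ — the longest permitted-onset suffix is /d/; onset = /d/, preceding coda = /bt/.
V4 /u/ – V5 /o/: /n/ is a single consonant, so it becomes the next onset.
So the parse is mom.linb.debt.du.nog.
Syllable 5 is /nog/ with coda /g/, so it is closed.

closed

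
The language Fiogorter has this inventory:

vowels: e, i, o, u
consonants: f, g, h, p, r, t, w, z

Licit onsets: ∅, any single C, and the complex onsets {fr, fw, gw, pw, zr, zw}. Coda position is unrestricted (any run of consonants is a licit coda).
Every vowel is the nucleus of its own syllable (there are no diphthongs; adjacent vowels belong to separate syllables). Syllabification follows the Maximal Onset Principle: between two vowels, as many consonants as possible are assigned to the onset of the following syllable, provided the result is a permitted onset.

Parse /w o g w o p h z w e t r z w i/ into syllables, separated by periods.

Nuclei (vowels): o, o, e, i → 4 syllables.
V1 /o/ – V2 /o/: /gw/ is a licit onset in full, so it all attaches to the next syllable.
V2 /o/ – V3 /e/: cluster /phzw/ — the longest permitted-onset suffix is /zw/; onset = /zw/, preceding coda = /ph/.
V3 /e/ – V4 /i/: cluster /trzw/ — the longest permitted-onset suffix is /zw/; onset = /zw/, preceding coda = /tr/.

wo.gwoph.zwetr.zwi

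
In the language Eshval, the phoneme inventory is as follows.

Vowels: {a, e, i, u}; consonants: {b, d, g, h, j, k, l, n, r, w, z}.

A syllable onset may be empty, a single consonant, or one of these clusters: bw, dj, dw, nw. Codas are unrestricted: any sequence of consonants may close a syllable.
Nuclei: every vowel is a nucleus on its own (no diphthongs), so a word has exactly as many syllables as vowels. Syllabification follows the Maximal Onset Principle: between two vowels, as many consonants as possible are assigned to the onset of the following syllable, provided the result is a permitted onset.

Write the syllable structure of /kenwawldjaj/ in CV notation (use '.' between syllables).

Nuclei (vowels): e, a, a → 3 syllables.
V1 /e/ – V2 /a/: /nw/ — entire cluster is a permitted onset → onset /nw/, coda ∅.
V2 /a/ – V3 /a/: /wldj/; trying suffixes from longest down, /dj/ is the first permitted one, so coda /wl/ | onset /dj/.
So the parse is ke.nwawl.djaj.
Mapping each syllable to C/V: /ke/ → CV, /nwawl/ → CCVCC, /djaj/ → CCVC.

CV.CCVCC.CCVC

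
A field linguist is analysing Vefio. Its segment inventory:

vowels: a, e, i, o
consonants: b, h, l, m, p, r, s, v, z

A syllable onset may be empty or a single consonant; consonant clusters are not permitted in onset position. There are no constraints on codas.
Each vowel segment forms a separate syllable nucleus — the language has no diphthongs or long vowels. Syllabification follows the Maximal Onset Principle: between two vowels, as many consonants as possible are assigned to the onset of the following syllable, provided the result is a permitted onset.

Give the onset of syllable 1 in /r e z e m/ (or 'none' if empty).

r

Nuclei (vowels): e, e → 2 syllables.
Between /e/ (V1) and /e/ (V2): /z/ is a single consonant, so it becomes the next onset.
Result: re.zem.
Syllable 1 is /re/: onset /r/, nucleus /e/, coda ∅.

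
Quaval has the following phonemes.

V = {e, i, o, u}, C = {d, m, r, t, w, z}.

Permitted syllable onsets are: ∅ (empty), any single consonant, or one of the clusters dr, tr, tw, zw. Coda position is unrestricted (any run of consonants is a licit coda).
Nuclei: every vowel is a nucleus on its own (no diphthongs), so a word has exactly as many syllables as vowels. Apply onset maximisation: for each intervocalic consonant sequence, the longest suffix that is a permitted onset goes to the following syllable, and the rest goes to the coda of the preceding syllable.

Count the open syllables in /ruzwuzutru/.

Vowels present: u, u, u, u; each is a nucleus, giving 4 syllables.
Between /u/ (V1) and /u/ (V2): /zw/ — entire cluster is a permitted onset → onset /zw/, coda ∅.
Between /u/ (V2) and /u/ (V3): just /z/ — single C goes to the following onset.
Between /u/ (V3) and /u/ (V4): /tr/ is a licit onset in full, so it all attaches to the next syllable.
So the parse is ru.zwu.zu.tru.
Classifying each syllable: /ru/ (open), /zwu/ (open), /zu/ (open), /tru/ (open).
Open syllables: 4.

4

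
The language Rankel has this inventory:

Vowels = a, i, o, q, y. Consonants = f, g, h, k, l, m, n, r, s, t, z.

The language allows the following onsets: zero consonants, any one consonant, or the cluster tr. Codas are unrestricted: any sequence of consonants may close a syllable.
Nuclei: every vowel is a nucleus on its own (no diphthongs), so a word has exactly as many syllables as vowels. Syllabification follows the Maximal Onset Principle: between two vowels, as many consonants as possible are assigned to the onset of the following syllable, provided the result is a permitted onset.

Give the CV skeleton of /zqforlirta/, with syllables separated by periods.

Nuclei (vowels): q, o, i, a → 4 syllables.
σ1/σ2 boundary: /f/ → onset of the next syllable (single consonants are always licit onsets).
σ2/σ3 boundary: /rl/ splits as /r/ + /l/ (/l/ is the longest suffix that is a licit onset).
σ3/σ4 boundary: /rt/; trying suffixes from longest down, /t/ is the first permitted one, so coda /r/ | onset /t/.
Putting it together: zq.for.lir.ta.
Mapping each syllable to C/V: /zq/ → CV, /for/ → CVC, /lir/ → CVC, /ta/ → CV.

CV.CVC.CVC.CV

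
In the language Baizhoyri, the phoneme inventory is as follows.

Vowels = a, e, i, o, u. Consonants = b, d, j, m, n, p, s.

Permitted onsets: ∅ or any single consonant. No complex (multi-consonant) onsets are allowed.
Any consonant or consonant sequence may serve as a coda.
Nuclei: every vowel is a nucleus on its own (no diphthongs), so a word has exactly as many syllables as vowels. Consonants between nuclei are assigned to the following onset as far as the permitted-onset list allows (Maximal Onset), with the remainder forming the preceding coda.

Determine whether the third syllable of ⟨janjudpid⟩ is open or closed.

Nuclei (vowels): a, u, i → 3 syllables.
σ1/σ2 boundary: cluster /nj/ — the longest permitted-onset suffix is /j/; onset = /j/, preceding coda = /n/.
σ2/σ3 boundary: cluster /dp/ — the longest permitted-onset suffix is /p/; onset = /p/, preceding coda = /d/.
So the parse is jan.jud.pid.
Syllable 3 is /pid/ with coda /d/, so it is closed.

closed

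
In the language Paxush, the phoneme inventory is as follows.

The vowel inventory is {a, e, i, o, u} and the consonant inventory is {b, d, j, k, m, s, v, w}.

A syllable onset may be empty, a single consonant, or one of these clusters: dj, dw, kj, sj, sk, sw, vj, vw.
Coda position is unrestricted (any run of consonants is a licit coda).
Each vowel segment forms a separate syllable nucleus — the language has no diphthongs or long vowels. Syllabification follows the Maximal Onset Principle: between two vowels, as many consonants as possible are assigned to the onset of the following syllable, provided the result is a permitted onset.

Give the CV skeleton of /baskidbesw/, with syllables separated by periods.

CV.CCVC.CVCC

The vowels are a, i, e — 3 nuclei, so 3 syllables.
V1 /a/ – V2 /i/: cluster /sk/ — /sk/ is itself a permitted onset, so the whole cluster goes right; preceding coda = ∅.
V2 /i/ – V3 /e/: /db/ splits as /d/ + /b/ (/b/ is the longest suffix that is a licit onset).
Putting it together: ba.skid.besw.
Mapping each syllable to C/V: /ba/ → CV, /skid/ → CCVC, /besw/ → CVCC.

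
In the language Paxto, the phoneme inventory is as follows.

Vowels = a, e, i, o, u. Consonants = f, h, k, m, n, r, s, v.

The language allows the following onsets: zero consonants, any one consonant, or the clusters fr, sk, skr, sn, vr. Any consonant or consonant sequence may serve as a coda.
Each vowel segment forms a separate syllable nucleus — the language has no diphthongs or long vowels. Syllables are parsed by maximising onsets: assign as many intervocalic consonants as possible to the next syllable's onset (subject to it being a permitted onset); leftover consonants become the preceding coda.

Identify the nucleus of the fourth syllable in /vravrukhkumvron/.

o

The vowels are a, u, u, o — 4 nuclei, so 4 syllables.
The fourth nucleus (vowel 4 from the left) is /o/.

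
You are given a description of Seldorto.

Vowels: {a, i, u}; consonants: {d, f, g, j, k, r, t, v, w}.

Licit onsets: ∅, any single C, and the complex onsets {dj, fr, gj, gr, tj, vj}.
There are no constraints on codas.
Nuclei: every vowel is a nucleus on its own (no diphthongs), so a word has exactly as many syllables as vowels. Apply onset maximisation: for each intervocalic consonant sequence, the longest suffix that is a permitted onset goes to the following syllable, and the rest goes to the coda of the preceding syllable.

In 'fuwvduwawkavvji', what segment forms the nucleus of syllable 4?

Vowels present: u, u, a, a, i; each is a nucleus, giving 5 syllables.
The fourth nucleus (vowel 4 from the left) is /a/.

a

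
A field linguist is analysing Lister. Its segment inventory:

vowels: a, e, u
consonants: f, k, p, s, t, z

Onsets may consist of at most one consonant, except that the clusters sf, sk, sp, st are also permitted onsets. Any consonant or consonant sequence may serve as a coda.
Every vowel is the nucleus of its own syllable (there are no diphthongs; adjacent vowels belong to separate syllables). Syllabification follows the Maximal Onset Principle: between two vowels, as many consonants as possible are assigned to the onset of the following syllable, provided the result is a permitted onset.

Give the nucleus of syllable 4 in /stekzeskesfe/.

Vowels present: e, e, e, e; each is a nucleus, giving 4 syllables.
The fourth nucleus (vowel 4 from the left) is /e/.

e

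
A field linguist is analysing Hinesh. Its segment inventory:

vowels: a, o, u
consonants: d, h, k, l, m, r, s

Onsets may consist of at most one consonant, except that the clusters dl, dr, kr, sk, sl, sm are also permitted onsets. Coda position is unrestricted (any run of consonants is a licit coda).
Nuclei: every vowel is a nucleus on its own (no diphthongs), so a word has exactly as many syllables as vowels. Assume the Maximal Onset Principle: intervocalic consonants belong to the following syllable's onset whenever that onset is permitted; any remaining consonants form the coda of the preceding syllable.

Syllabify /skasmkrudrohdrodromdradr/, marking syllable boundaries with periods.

Vowels present: a, u, o, o, o, a; each is a nucleus, giving 6 syllables.
σ1/σ2 boundary: /smkr/ splits as /sm/ + /kr/ (/kr/ is the longest suffix that is a licit onset).
σ2/σ3 boundary: cluster /dr/ — /dr/ is itself a permitted onset, so the whole cluster goes right; preceding coda = ∅.
σ3/σ4 boundary: cluster /hdr/ — the longest permitted-onset suffix is /dr/; onset = /dr/, preceding coda = /h/.
σ4/σ5 boundary: cluster /dr/ — /dr/ is itself a permitted onset, so the whole cluster goes right; preceding coda = ∅.
σ5/σ6 boundary: /mdr/; trying suffixes from longest down, /dr/ is the first permitted one, so coda /m/ | onset /dr/.

skasm.kru.droh.dro.drom.dradr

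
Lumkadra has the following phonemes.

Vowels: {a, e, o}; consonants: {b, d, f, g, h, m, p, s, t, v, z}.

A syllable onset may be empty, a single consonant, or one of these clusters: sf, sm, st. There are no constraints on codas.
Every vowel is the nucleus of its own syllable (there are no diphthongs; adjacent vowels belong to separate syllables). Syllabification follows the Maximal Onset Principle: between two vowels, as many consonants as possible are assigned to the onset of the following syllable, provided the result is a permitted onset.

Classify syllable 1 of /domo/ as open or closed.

Nuclei (vowels): o, o → 2 syllables.
V1 /o/ – V2 /o/: /m/ → onset of the next syllable (single consonants are always licit onsets).
So the parse is do.mo.
Syllable 1 is /do/; it ends in its nucleus with no coda, so it is open.

open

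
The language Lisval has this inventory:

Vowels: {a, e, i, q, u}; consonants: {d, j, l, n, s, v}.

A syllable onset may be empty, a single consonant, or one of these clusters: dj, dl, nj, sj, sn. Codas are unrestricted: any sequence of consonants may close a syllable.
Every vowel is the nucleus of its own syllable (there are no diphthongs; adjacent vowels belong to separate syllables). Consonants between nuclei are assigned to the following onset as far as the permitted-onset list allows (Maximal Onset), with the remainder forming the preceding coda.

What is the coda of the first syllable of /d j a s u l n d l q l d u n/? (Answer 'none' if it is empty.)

Vowels present: a, u, q, u; each is a nucleus, giving 4 syllables.
V1 /a/ – V2 /u/: /s/ → onset of the next syllable (single consonants are always licit onsets).
V2 /u/ – V3 /q/: /lndl/ splits as /ln/ + /dl/ (/dl/ is the longest suffix that is a licit onset).
V3 /q/ – V4 /u/: /ld/; trying suffixes from longest down, /d/ is the first permitted one, so coda /l/ | onset /d/.
Result: dja.suln.dlql.dun.
Syllable 1 is /dja/: onset /dj/, nucleus /a/, coda ∅.

none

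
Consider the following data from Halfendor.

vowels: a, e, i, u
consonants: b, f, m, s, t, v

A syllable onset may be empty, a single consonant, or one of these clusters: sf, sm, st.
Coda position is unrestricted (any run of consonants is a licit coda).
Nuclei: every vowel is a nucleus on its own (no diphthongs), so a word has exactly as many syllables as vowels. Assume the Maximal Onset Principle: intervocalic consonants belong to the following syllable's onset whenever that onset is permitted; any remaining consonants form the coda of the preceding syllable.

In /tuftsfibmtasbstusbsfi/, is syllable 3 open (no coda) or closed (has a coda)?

closed

Vowels present: u, i, a, u, i; each is a nucleus, giving 5 syllables.
σ1/σ2 boundary: /ftsf/ splits as /ft/ + /sf/ (/sf/ is the longest suffix that is a licit onset).
σ2/σ3 boundary: /bmt/ — longest licit onset from the right is /t/, leaving /bm/ as coda.
σ3/σ4 boundary: /sbst/; trying suffixes from longest down, /st/ is the first permitted one, so coda /sb/ | onset /st/.
σ4/σ5 boundary: cluster /sbsf/ — the longest permitted-onset suffix is /sf/; onset = /sf/, preceding coda = /sb/.
Putting it together: tuft.sfibm.tasb.stusb.sfi.
Syllable 3 is /tasb/ with coda /sb/, so it is closed.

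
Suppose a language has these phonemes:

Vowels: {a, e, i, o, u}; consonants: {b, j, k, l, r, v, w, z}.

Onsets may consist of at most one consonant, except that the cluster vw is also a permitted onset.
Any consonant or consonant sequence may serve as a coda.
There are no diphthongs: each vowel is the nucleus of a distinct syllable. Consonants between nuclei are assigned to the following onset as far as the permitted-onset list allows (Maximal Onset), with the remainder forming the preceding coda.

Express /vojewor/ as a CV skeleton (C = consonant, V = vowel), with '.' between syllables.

Nuclei (vowels): o, e, o → 3 syllables.
Between /o/ (V1) and /e/ (V2): /j/ is a single consonant, so it becomes the next onset.
Between /e/ (V2) and /o/ (V3): /w/ → onset of the next syllable (single consonants are always licit onsets).
So the parse is vo.je.wor.
Mapping each syllable to C/V: /vo/ → CV, /je/ → CV, /wor/ → CVC.

CV.CV.CVC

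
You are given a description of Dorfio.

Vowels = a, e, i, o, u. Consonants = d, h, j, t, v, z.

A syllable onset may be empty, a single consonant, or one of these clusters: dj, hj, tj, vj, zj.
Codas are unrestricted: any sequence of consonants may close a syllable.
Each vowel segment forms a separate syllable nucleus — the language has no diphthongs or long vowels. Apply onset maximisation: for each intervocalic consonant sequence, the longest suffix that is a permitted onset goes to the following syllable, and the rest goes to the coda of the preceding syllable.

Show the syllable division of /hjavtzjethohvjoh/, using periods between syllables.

The vowels are a, e, o, o — 4 nuclei, so 4 syllables.
V1 /a/ – V2 /e/: /vtzj/ — longest licit onset from the right is /zj/, leaving /vt/ as coda.
V2 /e/ – V3 /o/: cluster /th/ — the longest permitted-onset suffix is /h/; onset = /h/, preceding coda = /t/.
V3 /o/ – V4 /o/: cluster /hvj/ — the longest permitted-onset suffix is /vj/; onset = /vj/, preceding coda = /h/.

hjavt.zjet.hoh.vjoh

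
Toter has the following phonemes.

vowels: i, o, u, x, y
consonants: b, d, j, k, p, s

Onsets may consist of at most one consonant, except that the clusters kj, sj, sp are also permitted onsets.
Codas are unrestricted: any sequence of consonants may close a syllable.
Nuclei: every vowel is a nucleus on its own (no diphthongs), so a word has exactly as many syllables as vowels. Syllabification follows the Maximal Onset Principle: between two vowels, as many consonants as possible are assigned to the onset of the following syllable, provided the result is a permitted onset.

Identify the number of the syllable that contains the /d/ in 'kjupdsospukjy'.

Nuclei (vowels): u, o, u, y → 4 syllables.
/u…o/ gap (V1→V2): /pds/ — longest licit onset from the right is /s/, leaving /pd/ as coda.
/o…u/ gap (V2→V3): cluster /sp/ — /sp/ is itself a permitted onset, so the whole cluster goes right; preceding coda = ∅.
/u…y/ gap (V3→V4): /kj/ is a licit onset in full, so it all attaches to the next syllable.
Putting it together: kjupd.so.spu.kjy.
The /d/ is in the coda of syllable 1 (/kjupd/).

1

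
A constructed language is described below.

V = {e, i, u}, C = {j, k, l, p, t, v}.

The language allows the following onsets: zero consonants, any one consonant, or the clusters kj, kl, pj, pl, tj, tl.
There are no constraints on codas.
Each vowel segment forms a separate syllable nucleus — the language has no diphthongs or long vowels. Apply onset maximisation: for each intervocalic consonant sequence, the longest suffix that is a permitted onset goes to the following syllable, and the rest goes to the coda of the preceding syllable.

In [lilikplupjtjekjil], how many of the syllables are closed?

Nuclei (vowels): i, i, u, e, i → 5 syllables.
/i…i/ gap (V1→V2): /l/ → onset of the next syllable (single consonants are always licit onsets).
/i…u/ gap (V2→V3): /kpl/ — longest licit onset from the right is /pl/, leaving /k/ as coda.
/u…e/ gap (V3→V4): /pjtj/; trying suffixes from longest down, /tj/ is the first permitted one, so coda /pj/ | onset /tj/.
/e…i/ gap (V4→V5): /kj/ — entire cluster is a permitted onset → onset /kj/, coda ∅.
So the parse is li.lik.plupj.tje.kjil.
Classifying each syllable: /li/ (open), /lik/ (closed), /plupj/ (closed), /tje/ (open), /kjil/ (closed).
Closed syllables: 3.

3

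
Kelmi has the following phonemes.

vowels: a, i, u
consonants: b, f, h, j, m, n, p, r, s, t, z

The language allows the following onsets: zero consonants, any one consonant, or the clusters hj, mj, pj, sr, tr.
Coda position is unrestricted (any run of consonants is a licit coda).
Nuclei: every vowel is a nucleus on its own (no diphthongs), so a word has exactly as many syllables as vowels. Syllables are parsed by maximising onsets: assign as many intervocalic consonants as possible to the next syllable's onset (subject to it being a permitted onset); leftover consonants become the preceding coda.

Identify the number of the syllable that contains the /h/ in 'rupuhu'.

The vowels are u, u, u — 3 nuclei, so 3 syllables.
σ1/σ2 boundary: just /p/ — single C goes to the following onset.
σ2/σ3 boundary: /h/ is a single consonant, so it becomes the next onset.
Syllabification: ru.pu.hu.
The /h/ is in the onset of syllable 3 (/hu/).

3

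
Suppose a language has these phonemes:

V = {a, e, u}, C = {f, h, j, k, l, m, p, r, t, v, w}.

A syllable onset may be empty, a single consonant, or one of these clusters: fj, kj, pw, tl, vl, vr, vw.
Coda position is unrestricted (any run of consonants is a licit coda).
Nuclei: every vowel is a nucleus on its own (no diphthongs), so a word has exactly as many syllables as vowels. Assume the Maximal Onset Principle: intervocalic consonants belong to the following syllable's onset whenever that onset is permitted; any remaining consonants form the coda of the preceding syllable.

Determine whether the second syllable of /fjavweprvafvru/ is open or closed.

closed

Vowels present: a, e, a, u; each is a nucleus, giving 4 syllables.
/a…e/ gap (V1→V2): /vw/ is a licit onset in full, so it all attaches to the next syllable.
/e…a/ gap (V2→V3): /prv/ — longest licit onset from the right is /v/, leaving /pr/ as coda.
/a…u/ gap (V3→V4): /fvr/ splits as /f/ + /vr/ (/vr/ is the longest suffix that is a licit onset).
Syllabification: fja.vwepr.vaf.vru.
Syllable 2 is /vwepr/ with coda /pr/, so it is closed.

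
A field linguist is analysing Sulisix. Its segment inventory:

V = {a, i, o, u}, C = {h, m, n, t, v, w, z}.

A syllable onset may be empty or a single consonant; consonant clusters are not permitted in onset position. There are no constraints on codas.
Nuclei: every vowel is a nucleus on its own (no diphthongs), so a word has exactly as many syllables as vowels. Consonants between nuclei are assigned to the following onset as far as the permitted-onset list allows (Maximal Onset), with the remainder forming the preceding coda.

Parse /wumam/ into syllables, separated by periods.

Nuclei (vowels): u, a → 2 syllables.
/u…a/ gap (V1→V2): /m/ → onset of the next syllable (single consonants are always licit onsets).

wu.mam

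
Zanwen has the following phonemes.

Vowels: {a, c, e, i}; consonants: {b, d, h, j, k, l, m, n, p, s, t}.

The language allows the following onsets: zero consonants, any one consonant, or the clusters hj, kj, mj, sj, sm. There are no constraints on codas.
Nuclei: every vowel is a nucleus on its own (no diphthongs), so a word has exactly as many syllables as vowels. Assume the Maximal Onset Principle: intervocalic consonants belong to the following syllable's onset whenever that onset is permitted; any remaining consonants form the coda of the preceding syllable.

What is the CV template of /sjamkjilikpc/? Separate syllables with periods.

The vowels are a, i, i, c — 4 nuclei, so 4 syllables.
/a…i/ gap (V1→V2): /mkj/ — longest licit onset from the right is /kj/, leaving /m/ as coda.
/i…i/ gap (V2→V3): /l/ → onset of the next syllable (single consonants are always licit onsets).
/i…c/ gap (V3→V4): /kp/ — longest licit onset from the right is /p/, leaving /k/ as coda.
Syllabification: sjam.kji.lik.pc.
Mapping each syllable to C/V: /sjam/ → CCVC, /kji/ → CCV, /lik/ → CVC, /pc/ → CV.

CCVC.CCV.CVC.CV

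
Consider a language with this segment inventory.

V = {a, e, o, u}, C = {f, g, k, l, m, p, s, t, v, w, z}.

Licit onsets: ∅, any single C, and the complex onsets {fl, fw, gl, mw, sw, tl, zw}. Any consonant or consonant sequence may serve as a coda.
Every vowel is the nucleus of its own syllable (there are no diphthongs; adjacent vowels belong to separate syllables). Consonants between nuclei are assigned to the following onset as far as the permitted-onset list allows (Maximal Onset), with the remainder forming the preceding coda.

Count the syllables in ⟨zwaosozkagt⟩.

Vowels present: a, o, o, a; each is a nucleus, giving 4 syllables.

4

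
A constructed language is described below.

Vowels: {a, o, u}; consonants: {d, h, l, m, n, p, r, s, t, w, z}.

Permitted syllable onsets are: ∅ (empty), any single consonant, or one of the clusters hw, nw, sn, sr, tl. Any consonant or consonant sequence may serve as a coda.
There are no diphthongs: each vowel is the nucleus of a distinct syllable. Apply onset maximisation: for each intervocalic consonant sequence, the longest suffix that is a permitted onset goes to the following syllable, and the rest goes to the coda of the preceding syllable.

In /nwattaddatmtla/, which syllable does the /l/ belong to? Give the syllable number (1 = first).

4

Nuclei (vowels): a, a, a, a → 4 syllables.
V1 /a/ – V2 /a/: /tt/ splits as /t/ + /t/ (/t/ is the longest suffix that is a licit onset).
V2 /a/ – V3 /a/: /dd/ — longest licit onset from the right is /d/, leaving /d/ as coda.
V3 /a/ – V4 /a/: /tmtl/ splits as /tm/ + /tl/ (/tl/ is the longest suffix that is a licit onset).
Syllabification: nwat.tad.datm.tla.
The /l/ is in the onset of syllable 4 (/tla/).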